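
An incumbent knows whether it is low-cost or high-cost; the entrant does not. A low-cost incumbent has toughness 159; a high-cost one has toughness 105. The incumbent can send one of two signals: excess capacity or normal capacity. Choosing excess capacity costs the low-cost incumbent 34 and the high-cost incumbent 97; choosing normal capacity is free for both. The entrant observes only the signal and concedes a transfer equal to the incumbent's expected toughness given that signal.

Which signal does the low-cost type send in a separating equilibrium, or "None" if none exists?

excess capacity

Try low-cost → excess capacity, high-cost → normal capacity:
  If types separate, excess capacity earns payment 159 and normal capacity earns 105.
  Low-cost: excess capacity gives 159 − 34 = 125; normal capacity gives 105 − 0 = 105. No deviation. ✓
  High-cost: normal capacity gives 105 − 0 = 105; excess capacity gives 159 − 97 = 62. No deviation. ✓
Both hold — the low-cost type sends excess capacity.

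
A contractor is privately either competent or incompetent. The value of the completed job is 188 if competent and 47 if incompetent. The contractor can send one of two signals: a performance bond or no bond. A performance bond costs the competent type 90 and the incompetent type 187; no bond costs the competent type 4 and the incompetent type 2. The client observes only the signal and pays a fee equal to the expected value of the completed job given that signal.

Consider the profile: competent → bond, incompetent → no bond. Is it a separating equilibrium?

Yes

If types separate, bond earns payment 188 and no bond earns 47.
Competent: bond gives 188 − 90 = 98; no bond gives 47 − 4 = 43. No deviation. ✓
Incompetent: no bond gives 47 − 2 = 45; bond gives 188 − 187 = 1. No deviation. ✓
Both incentive constraints hold.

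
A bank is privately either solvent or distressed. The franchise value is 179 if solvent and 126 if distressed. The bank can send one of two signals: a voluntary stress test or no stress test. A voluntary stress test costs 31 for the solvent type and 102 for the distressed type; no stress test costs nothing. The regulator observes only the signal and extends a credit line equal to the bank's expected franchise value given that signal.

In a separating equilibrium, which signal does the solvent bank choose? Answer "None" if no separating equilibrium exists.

Try solvent → stress test, distressed → no stress test:
  If types separate, stress test earns payment 179 and no stress test earns 126.
  Solvent: stress test gives 179 − 31 = 148; no stress test gives 126 − 0 = 126. No deviation. ✓
  Distressed: no stress test gives 126 − 0 = 126; stress test gives 179 − 102 = 77. No deviation. ✓
Both hold — the solvent type sends stress test.

stress test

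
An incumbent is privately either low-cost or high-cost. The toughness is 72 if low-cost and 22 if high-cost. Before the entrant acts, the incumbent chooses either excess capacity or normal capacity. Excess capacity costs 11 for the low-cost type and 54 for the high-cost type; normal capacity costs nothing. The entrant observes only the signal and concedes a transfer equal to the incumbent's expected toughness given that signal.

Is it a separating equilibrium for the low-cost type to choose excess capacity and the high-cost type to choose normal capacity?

Under separation the entrant infers type exactly: excess capacity → low-cost (pays 72), normal capacity → high-cost (pays 22).
Low-cost: excess capacity gives 72 − 11 = 61; normal capacity gives 22 − 0 = 22. No deviation. ✓
High-cost: normal capacity gives 22 − 0 = 22; excess capacity gives 72 − 54 = 18. No deviation. ✓
Neither type gains from mimicking the other.

Yes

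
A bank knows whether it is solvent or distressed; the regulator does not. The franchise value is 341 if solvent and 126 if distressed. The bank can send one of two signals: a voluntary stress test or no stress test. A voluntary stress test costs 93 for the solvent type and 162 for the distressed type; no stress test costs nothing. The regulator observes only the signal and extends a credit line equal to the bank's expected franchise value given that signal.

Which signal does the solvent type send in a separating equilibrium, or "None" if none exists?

None

Try solvent → stress test, distressed → no stress test:
  Under separation the regulator infers type exactly: stress test → solvent (pays 341), no stress test → distressed (pays 126).
  Solvent: stress test gives 341 − 93 = 248; no stress test gives 126 − 0 = 126. No deviation. ✓
  Distressed: no stress test gives 126 − 0 = 126; stress test gives 341 − 162 = 179. Would deviate. ✗
Try solvent → no stress test, distressed → stress test:
  Under separation the regulator infers type exactly: no stress test → solvent (pays 341), stress test → distressed (pays 126).
  Solvent: no stress test gives 341 − 0 = 341; stress test gives 126 − 93 = 33. No deviation. ✓
  Distressed: stress test gives 126 − 162 = -36; no stress test gives 341 − 0 = 341. Would deviate. ✗
Neither assignment is incentive-compatible.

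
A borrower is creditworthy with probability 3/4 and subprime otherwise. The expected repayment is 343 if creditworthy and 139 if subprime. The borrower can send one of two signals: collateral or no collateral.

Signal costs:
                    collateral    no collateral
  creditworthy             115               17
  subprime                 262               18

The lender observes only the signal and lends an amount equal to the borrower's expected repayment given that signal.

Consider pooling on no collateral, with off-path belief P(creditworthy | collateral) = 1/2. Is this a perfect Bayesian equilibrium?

Yes

At the pooled signal (no collateral) the lender holds the prior 3/4 and pays 3/4·343 + 1/4·139 = 292. Off-path (collateral) belief 1/2 gives 1/2·343 + 1/2·139 = 241.
Creditworthy: no collateral gives 292 − 17 = 275; collateral gives 241 − 115 = 126. Stays. ✓
Subprime: no collateral gives 292 − 18 = 274; collateral gives 241 − 262 = -21. Stays. ✓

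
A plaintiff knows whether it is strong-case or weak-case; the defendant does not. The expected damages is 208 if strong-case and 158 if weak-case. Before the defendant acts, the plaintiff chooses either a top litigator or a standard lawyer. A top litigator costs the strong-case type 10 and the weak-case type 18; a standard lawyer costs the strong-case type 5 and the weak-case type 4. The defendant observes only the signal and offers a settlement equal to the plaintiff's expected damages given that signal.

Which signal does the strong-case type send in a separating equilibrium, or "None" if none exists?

None

Try strong-case → top litigator, weak-case → standard lawyer:
  Under separation the defendant infers type exactly: top litigator → strong-case (pays 208), standard lawyer → weak-case (pays 158).
  Strong-case: top litigator gives 208 − 10 = 198; standard lawyer gives 158 − 5 = 153. No deviation. ✓
  Weak-case: standard lawyer gives 158 − 4 = 154; top litigator gives 208 − 18 = 190. Would deviate. ✗
Try strong-case → standard lawyer, weak-case → top litigator:
  Under separation the defendant infers type exactly: standard lawyer → strong-case (pays 208), top litigator → weak-case (pays 158).
  Strong-case: standard lawyer gives 208 − 5 = 203; top litigator gives 158 − 10 = 148. No deviation. ✓
  Weak-case: top litigator gives 158 − 18 = 140; standard lawyer gives 208 − 4 = 204. Would deviate. ✗
Neither assignment is incentive-compatible.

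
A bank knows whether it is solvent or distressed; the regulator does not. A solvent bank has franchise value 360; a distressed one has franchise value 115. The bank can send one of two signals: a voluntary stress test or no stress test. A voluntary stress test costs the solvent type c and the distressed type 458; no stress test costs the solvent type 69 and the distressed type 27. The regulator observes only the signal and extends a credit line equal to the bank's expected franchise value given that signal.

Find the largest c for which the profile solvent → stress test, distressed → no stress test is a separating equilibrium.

314

Under separation: stress test → solvent (pays 360); no stress test → distressed (pays 115).
Distressed: 115 − 27 = 88 ≥ 360 − 458 = -98. Holds regardless of c. ✓
Solvent: 360 − c ≥ 115 − 69, so c ≤ 360 − 46 = 314.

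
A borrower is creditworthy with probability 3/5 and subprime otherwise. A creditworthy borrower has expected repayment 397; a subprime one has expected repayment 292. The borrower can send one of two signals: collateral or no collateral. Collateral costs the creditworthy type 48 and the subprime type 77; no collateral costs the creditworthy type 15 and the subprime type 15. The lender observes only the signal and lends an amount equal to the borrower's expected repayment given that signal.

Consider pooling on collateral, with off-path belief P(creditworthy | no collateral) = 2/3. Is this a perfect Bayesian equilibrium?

At the pooled signal (collateral) the lender holds the prior 3/5 and pays 3/5·397 + 2/5·292 = 355. Off-path (no collateral) belief 2/3 gives 2/3·397 + 1/3·292 = 362.
Creditworthy: collateral gives 355 − 48 = 307; no collateral gives 362 − 15 = 347. Deviates. ✗
Subprime: collateral gives 355 − 77 = 278; no collateral gives 362 − 15 = 347. Deviates. ✗

No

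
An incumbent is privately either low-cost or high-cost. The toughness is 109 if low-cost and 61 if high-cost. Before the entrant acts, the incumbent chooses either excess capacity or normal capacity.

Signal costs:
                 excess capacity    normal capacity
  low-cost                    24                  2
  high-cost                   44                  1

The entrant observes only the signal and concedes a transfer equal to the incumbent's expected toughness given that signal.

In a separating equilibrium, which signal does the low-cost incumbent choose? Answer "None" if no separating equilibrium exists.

Try low-cost → excess capacity, high-cost → normal capacity:
  If types separate, excess capacity earns payment 109 and normal capacity earns 61.
  Low-cost: excess capacity gives 109 − 24 = 85; normal capacity gives 61 − 2 = 59. No deviation. ✓
  High-cost: normal capacity gives 61 − 1 = 60; excess capacity gives 109 − 44 = 65. Would deviate. ✗
Try low-cost → normal capacity, high-cost → excess capacity:
  If types separate, normal capacity earns payment 109 and excess capacity earns 61.
  Low-cost: normal capacity gives 109 − 2 = 107; excess capacity gives 61 − 24 = 37. No deviation. ✓
  High-cost: excess capacity gives 61 − 44 = 17; normal capacity gives 109 − 1 = 108. Would deviate. ✗
Neither assignment is incentive-compatible.

None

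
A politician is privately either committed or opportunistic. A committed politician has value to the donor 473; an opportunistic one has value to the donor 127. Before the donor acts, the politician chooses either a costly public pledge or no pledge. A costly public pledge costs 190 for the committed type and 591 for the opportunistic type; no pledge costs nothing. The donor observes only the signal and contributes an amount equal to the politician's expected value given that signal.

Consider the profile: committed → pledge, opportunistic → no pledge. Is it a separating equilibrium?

Under separation the donor infers type exactly: pledge → committed (pays 473), no pledge → opportunistic (pays 127).
Committed: pledge gives 473 − 190 = 283; no pledge gives 127 − 0 = 127. No deviation. ✓
Opportunistic: no pledge gives 127 − 0 = 127; pledge gives 473 − 591 = -118. No deviation. ✓
Both incentive constraints hold.

Yes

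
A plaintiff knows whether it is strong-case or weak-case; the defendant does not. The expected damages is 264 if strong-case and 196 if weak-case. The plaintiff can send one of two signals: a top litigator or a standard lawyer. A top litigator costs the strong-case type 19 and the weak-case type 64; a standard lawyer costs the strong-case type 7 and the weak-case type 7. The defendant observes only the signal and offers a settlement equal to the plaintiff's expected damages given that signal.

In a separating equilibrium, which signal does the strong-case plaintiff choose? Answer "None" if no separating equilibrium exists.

None

Try strong-case → top litigator, weak-case → standard lawyer:
  Under separation the defendant infers type exactly: top litigator → strong-case (pays 264), standard lawyer → weak-case (pays 196).
  Strong-case: top litigator gives 264 − 19 = 245; standard lawyer gives 196 − 7 = 189. No deviation. ✓
  Weak-case: standard lawyer gives 196 − 7 = 189; top litigator gives 264 − 64 = 200. Would deviate. ✗
Try strong-case → standard lawyer, weak-case → top litigator:
  Under separation the defendant infers type exactly: standard lawyer → strong-case (pays 264), top litigator → weak-case (pays 196).
  Strong-case: standard lawyer gives 264 − 7 = 257; top litigator gives 196 − 19 = 177. No deviation. ✓
  Weak-case: top litigator gives 196 − 64 = 132; standard lawyer gives 264 − 7 = 257. Would deviate. ✗
Neither assignment is incentive-compatible.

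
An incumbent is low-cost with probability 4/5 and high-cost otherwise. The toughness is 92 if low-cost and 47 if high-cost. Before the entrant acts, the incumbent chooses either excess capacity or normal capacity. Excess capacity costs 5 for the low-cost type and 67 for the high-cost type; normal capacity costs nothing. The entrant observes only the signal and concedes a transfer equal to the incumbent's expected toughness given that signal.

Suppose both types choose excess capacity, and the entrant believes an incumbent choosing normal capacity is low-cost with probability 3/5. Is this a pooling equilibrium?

No

At the pooled signal (excess capacity) the entrant holds the prior 4/5 and pays 4/5·92 + 1/5·47 = 83. Off-path (normal capacity) belief 3/5 gives 3/5·92 + 2/5·47 = 74.
Low-cost: excess capacity gives 83 − 5 = 78; normal capacity gives 74 − 0 = 74. Stays. ✓
High-cost: excess capacity gives 83 − 67 = 16; normal capacity gives 74 − 0 = 74. Deviates. ✗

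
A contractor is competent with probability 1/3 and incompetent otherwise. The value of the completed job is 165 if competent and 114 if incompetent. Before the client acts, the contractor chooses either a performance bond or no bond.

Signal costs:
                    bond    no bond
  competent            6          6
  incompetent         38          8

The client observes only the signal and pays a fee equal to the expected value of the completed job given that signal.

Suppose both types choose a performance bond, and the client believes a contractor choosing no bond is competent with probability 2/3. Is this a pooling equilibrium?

No

On the equilibrium path (bond) the client holds the prior 1/3 and pays 1/3·165 + 2/3·114 = 131. Off-path (no bond) belief 2/3 gives 2/3·165 + 1/3·114 = 148.
Competent: bond gives 131 − 6 = 125; no bond gives 148 − 6 = 142. Deviates. ✗
Incompetent: bond gives 131 − 38 = 93; no bond gives 148 − 8 = 140. Deviates. ✗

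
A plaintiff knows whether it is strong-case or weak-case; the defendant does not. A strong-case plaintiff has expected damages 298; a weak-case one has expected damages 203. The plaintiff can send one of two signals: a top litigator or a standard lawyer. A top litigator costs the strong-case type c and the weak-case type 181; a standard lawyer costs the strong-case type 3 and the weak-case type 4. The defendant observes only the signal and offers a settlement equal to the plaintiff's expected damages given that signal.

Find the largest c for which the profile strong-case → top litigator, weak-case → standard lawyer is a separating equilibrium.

98

Under separation: top litigator → strong-case (pays 298); standard lawyer → weak-case (pays 203).
Weak-case: 203 − 4 = 199 ≥ 298 − 181 = 117. Holds regardless of c. ✓
Strong-case: 298 − c ≥ 203 − 3, so c ≤ 298 − 200 = 98.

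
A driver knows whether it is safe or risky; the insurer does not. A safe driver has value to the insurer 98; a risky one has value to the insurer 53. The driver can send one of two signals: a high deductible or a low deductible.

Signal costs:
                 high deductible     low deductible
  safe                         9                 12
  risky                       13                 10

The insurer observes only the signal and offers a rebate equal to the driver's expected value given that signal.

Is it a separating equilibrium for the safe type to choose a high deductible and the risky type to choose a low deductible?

No

If types separate, high deductible earns payment 98 and low deductible earns 53.
Safe: high deductible gives 98 − 9 = 89; low deductible gives 53 − 12 = 41. No deviation. ✓
Risky: low deductible gives 53 − 10 = 43; high deductible gives 98 − 13 = 85. Would deviate. ✗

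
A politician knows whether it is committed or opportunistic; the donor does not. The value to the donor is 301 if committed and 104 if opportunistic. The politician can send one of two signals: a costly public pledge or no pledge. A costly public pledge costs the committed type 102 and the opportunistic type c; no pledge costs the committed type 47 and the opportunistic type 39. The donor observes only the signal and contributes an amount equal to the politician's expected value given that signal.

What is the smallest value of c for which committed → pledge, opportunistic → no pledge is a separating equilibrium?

236

Under separation: pledge → committed (pays 301); no pledge → opportunistic (pays 104).
Committed: 301 − 102 = 199 ≥ 104 − 47 = 57. Holds regardless of c. ✓
Opportunistic: 104 − 39 ≥ 301 − c, so c ≥ 301 − 65 = 236.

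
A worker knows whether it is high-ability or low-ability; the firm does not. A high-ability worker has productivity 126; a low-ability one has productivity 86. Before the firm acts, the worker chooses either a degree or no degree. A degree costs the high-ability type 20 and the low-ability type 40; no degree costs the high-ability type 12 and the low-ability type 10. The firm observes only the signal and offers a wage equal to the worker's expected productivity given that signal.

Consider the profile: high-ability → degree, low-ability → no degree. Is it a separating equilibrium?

No

If types separate, degree earns payment 126 and no degree earns 86.
High-ability: degree gives 126 − 20 = 106; no degree gives 86 − 12 = 74. No deviation. ✓
Low-ability: no degree gives 86 − 10 = 76; degree gives 126 − 40 = 86. Would deviate. ✗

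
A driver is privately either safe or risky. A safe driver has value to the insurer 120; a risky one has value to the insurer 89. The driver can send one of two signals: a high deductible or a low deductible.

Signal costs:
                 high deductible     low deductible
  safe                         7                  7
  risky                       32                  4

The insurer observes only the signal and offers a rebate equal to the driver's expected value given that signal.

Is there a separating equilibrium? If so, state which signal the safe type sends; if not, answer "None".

None

Try safe → high deductible, risky → low deductible:
  If types separate, high deductible earns payment 120 and low deductible earns 89.
  Safe: high deductible gives 120 − 7 = 113; low deductible gives 89 − 7 = 82. No deviation. ✓
  Risky: low deductible gives 89 − 4 = 85; high deductible gives 120 − 32 = 88. Would deviate. ✗
Try safe → low deductible, risky → high deductible:
  If types separate, low deductible earns payment 120 and high deductible earns 89.
  Safe: low deductible gives 120 − 7 = 113; high deductible gives 89 − 7 = 82. No deviation. ✓
  Risky: high deductible gives 89 − 32 = 57; low deductible gives 120 − 4 = 116. Would deviate. ✗
Neither assignment is incentive-compatible.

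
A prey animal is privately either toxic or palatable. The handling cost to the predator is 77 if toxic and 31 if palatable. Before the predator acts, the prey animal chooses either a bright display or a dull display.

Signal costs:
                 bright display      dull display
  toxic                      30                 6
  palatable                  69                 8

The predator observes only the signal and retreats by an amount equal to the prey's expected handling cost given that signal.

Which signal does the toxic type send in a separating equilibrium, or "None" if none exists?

bright display

Try toxic → bright display, palatable → dull display:
  If types separate, bright display earns payment 77 and dull display earns 31.
  Toxic: bright display gives 77 − 30 = 47; dull display gives 31 − 6 = 25. No deviation. ✓
  Palatable: dull display gives 31 − 8 = 23; bright display gives 77 − 69 = 8. No deviation. ✓
Both hold — the toxic type sends bright display.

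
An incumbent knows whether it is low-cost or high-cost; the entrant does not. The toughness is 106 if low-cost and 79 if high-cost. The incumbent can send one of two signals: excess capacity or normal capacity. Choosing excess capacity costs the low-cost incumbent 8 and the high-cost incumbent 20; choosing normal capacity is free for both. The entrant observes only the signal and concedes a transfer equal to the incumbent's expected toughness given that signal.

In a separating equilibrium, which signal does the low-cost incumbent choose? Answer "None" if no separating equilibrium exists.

Try low-cost → excess capacity, high-cost → normal capacity:
  If types separate, excess capacity earns payment 106 and normal capacity earns 79.
  Low-cost: excess capacity gives 106 − 8 = 98; normal capacity gives 79 − 0 = 79. No deviation. ✓
  High-cost: normal capacity gives 79 − 0 = 79; excess capacity gives 106 − 20 = 86. Would deviate. ✗
Try low-cost → normal capacity, high-cost → excess capacity:
  If types separate, normal capacity earns payment 106 and excess capacity earns 79.
  Low-cost: normal capacity gives 106 − 0 = 106; excess capacity gives 79 − 8 = 71. No deviation. ✓
  High-cost: excess capacity gives 79 − 20 = 59; normal capacity gives 106 − 0 = 106. Would deviate. ✗
Neither assignment is incentive-compatible.

None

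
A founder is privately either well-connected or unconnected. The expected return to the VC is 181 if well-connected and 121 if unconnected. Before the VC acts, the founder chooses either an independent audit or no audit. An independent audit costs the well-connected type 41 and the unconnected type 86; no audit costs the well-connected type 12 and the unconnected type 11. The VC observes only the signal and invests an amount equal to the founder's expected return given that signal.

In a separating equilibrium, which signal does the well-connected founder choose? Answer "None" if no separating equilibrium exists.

audit

Try well-connected → audit, unconnected → no audit:
  If types separate, audit earns payment 181 and no audit earns 121.
  Well-connected: audit gives 181 − 41 = 140; no audit gives 121 − 12 = 109. No deviation. ✓
  Unconnected: no audit gives 121 − 11 = 110; audit gives 181 − 86 = 95. No deviation. ✓
Both hold — the well-connected type sends audit.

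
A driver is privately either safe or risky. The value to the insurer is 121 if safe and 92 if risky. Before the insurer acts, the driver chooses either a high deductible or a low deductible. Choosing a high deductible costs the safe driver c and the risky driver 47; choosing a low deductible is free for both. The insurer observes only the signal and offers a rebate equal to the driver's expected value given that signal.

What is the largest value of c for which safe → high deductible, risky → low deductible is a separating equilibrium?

Under separation: high deductible → safe (pays 121); low deductible → risky (pays 92).
Risky: 92 − 0 = 92 ≥ 121 − 47 = 74. Holds regardless of c. ✓
Safe: 121 − c ≥ 92 − 0, so c ≤ 121 − 92 = 29.

29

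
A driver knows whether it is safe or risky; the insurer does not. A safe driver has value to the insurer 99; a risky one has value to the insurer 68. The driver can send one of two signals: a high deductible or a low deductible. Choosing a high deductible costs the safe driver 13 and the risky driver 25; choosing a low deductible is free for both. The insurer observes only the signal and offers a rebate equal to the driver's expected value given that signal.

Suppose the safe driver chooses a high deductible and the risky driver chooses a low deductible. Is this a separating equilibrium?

If types separate, high deductible earns payment 99 and low deductible earns 68.
Safe: high deductible gives 99 − 13 = 86; low deductible gives 68 − 0 = 68. No deviation. ✓
Risky: low deductible gives 68 − 0 = 68; high deductible gives 99 − 25 = 74. Would deviate. ✗

No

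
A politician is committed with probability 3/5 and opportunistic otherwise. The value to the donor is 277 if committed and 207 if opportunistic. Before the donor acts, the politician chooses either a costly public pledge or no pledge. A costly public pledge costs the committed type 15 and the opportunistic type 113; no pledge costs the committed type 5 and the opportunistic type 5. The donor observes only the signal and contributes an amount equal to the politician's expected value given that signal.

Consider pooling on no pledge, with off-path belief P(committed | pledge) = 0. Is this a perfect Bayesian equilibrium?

On the equilibrium path (no pledge) the donor holds the prior 3/5 and pays 3/5·277 + 2/5·207 = 249. Off-path (pledge) belief 0 gives 0·277 + 1·207 = 207.
Committed: no pledge gives 249 − 5 = 244; pledge gives 207 − 15 = 192. Stays. ✓
Opportunistic: no pledge gives 249 − 5 = 244; pledge gives 207 − 113 = 94. Stays. ✓
Beliefs are Bayes-consistent on-path and both types best-respond.

Yes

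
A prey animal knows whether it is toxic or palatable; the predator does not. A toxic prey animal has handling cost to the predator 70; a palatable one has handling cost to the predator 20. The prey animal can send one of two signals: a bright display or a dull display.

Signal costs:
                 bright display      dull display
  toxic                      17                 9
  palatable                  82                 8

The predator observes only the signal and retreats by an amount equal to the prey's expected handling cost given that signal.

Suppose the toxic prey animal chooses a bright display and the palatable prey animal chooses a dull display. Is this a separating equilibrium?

Yes

Under separation the predator infers type exactly: bright display → toxic (pays 70), dull display → palatable (pays 20).
Toxic: bright display gives 70 − 17 = 53; dull display gives 20 − 9 = 11. No deviation. ✓
Palatable: dull display gives 20 − 8 = 12; bright display gives 70 − 82 = -12. No deviation. ✓
Both incentive constraints hold.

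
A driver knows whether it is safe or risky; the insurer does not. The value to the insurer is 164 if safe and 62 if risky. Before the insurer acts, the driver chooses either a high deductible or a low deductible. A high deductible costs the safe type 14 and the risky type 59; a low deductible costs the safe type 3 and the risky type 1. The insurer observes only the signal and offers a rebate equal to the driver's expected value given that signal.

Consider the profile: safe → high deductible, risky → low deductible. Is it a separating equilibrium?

If types separate, high deductible earns payment 164 and low deductible earns 62.
Safe: high deductible gives 164 − 14 = 150; low deductible gives 62 − 3 = 59. No deviation. ✓
Risky: low deductible gives 62 − 1 = 61; high deductible gives 164 − 59 = 105. Would deviate. ✗

No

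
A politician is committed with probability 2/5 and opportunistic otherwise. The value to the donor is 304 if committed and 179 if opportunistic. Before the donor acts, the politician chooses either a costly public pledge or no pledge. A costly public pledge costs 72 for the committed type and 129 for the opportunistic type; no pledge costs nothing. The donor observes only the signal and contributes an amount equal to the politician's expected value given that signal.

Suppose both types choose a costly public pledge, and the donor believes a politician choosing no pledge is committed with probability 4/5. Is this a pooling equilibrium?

At the pooled signal (pledge) the donor holds the prior 2/5 and pays 2/5·304 + 3/5·179 = 229. Off-path (no pledge) belief 4/5 gives 4/5·304 + 1/5·179 = 279.
Committed: pledge gives 229 − 72 = 157; no pledge gives 279 − 0 = 279. Deviates. ✗
Opportunistic: pledge gives 229 − 129 = 100; no pledge gives 279 − 0 = 279. Deviates. ✗

No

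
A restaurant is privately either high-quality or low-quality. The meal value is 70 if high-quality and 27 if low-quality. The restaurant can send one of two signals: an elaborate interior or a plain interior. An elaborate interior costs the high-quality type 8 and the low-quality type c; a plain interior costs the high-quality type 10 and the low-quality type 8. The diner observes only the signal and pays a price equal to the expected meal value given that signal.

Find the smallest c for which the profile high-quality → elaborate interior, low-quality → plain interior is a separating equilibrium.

Under separation: elaborate interior → high-quality (pays 70); plain interior → low-quality (pays 27).
High-quality: 70 − 8 = 62 ≥ 27 − 10 = 17. Holds regardless of c. ✓
Low-quality: 27 − 8 ≥ 70 − c, so c ≥ 70 − 19 = 51.

51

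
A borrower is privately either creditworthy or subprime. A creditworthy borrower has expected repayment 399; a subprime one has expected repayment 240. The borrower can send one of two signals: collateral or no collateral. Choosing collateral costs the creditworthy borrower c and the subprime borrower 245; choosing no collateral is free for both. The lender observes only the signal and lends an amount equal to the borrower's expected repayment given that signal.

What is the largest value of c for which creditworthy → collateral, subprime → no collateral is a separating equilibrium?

Under separation: collateral → creditworthy (pays 399); no collateral → subprime (pays 240).
Subprime: 240 − 0 = 240 ≥ 399 − 245 = 154. Holds regardless of c. ✓
Creditworthy: 399 − c ≥ 240 − 0, so c ≤ 399 − 240 = 159.

159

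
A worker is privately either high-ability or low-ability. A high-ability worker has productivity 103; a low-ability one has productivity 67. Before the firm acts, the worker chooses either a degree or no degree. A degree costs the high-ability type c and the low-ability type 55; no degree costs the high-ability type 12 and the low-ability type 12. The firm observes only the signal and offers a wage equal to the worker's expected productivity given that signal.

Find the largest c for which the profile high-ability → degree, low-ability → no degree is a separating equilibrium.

Under separation: degree → high-ability (pays 103); no degree → low-ability (pays 67).
Low-ability: 67 − 12 = 55 ≥ 103 − 55 = 48. Holds regardless of c. ✓
High-ability: 103 − c ≥ 67 − 12, so c ≤ 103 − 55 = 48.

48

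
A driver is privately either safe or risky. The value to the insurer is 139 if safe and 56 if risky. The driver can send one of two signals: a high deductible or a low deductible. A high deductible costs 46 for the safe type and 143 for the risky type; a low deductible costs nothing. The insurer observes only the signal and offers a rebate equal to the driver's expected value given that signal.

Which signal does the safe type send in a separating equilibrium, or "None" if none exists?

Try safe → high deductible, risky → low deductible:
  If types separate, high deductible earns payment 139 and low deductible earns 56.
  Safe: high deductible gives 139 − 46 = 93; low deductible gives 56 − 0 = 56. No deviation. ✓
  Risky: low deductible gives 56 − 0 = 56; high deductible gives 139 − 143 = -4. No deviation. ✓
Both hold — the safe type sends high deductible.

high deductible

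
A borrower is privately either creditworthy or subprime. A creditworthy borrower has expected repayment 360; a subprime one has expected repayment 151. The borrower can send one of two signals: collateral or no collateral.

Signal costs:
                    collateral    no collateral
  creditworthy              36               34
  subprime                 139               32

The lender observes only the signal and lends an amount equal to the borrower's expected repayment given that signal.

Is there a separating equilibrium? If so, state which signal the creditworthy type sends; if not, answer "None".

Try creditworthy → collateral, subprime → no collateral:
  Under separation the lender infers type exactly: collateral → creditworthy (pays 360), no collateral → subprime (pays 151).
  Creditworthy: collateral gives 360 − 36 = 324; no collateral gives 151 − 34 = 117. No deviation. ✓
  Subprime: no collateral gives 151 − 32 = 119; collateral gives 360 − 139 = 221. Would deviate. ✗
Try creditworthy → no collateral, subprime → collateral:
  Under separation the lender infers type exactly: no collateral → creditworthy (pays 360), collateral → subprime (pays 151).
  Creditworthy: no collateral gives 360 − 34 = 326; collateral gives 151 − 36 = 115. No deviation. ✓
  Subprime: collateral gives 151 − 139 = 12; no collateral gives 360 − 32 = 328. Would deviate. ✗
Neither assignment is incentive-compatible.

None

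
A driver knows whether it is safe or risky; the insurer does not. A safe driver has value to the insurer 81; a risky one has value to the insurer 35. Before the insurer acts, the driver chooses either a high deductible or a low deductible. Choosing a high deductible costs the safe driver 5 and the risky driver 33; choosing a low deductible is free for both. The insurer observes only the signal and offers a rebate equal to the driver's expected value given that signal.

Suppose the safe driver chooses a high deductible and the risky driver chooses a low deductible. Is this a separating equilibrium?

If types separate, high deductible earns payment 81 and low deductible earns 35.
Safe: high deductible gives 81 − 5 = 76; low deductible gives 35 − 0 = 35. No deviation. ✓
Risky: low deductible gives 35 − 0 = 35; high deductible gives 81 − 33 = 48. Would deviate. ✗

No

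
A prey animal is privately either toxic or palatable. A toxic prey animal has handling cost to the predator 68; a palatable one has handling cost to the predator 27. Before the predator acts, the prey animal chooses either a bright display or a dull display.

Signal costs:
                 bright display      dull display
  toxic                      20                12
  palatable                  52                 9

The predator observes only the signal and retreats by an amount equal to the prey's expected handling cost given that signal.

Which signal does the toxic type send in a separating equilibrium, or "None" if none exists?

Try toxic → bright display, palatable → dull display:
  Under separation the predator infers type exactly: bright display → toxic (pays 68), dull display → palatable (pays 27).
  Toxic: bright display gives 68 − 20 = 48; dull display gives 27 − 12 = 15. No deviation. ✓
  Palatable: dull display gives 27 − 9 = 18; bright display gives 68 − 52 = 16. No deviation. ✓
Both hold — the toxic type sends bright display.

bright display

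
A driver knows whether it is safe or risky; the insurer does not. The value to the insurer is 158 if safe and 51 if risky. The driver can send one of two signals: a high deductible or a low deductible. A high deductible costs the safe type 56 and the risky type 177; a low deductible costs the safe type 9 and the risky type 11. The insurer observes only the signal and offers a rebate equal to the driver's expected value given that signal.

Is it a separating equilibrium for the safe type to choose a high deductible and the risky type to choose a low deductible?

If types separate, high deductible earns payment 158 and low deductible earns 51.
Safe: high deductible gives 158 − 56 = 102; low deductible gives 51 − 9 = 42. No deviation. ✓
Risky: low deductible gives 51 − 11 = 40; high deductible gives 158 − 177 = -19. No deviation. ✓
Both incentive constraints hold.

Yes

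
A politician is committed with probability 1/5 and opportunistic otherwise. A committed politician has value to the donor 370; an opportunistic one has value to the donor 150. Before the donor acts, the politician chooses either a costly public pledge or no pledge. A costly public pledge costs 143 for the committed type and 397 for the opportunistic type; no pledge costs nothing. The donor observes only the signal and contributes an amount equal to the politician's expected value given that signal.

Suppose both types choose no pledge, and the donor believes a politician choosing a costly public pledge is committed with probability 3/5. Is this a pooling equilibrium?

At the pooled signal (no pledge) the donor holds the prior 1/5 and pays 1/5·370 + 4/5·150 = 194. Off-path (pledge) belief 3/5 gives 3/5·370 + 2/5·150 = 282.
Committed: no pledge gives 194 − 0 = 194; pledge gives 282 − 143 = 139. Stays. ✓
Opportunistic: no pledge gives 194 − 0 = 194; pledge gives 282 − 397 = -115. Stays. ✓

Yes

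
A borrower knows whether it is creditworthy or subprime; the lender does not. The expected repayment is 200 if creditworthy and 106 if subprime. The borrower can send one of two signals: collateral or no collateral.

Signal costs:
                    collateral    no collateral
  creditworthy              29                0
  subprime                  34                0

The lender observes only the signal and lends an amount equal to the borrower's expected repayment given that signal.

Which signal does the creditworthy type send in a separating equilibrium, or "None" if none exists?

Try creditworthy → collateral, subprime → no collateral:
  If types separate, collateral earns payment 200 and no collateral earns 106.
  Creditworthy: collateral gives 200 − 29 = 171; no collateral gives 106 − 0 = 106. No deviation. ✓
  Subprime: no collateral gives 106 − 0 = 106; collateral gives 200 − 34 = 166. Would deviate. ✗
Try creditworthy → no collateral, subprime → collateral:
  If types separate, no collateral earns payment 200 and collateral earns 106.
  Creditworthy: no collateral gives 200 − 0 = 200; collateral gives 106 − 29 = 77. No deviation. ✓
  Subprime: collateral gives 106 − 34 = 72; no collateral gives 200 − 0 = 200. Would deviate. ✗
Neither assignment is incentive-compatible.

None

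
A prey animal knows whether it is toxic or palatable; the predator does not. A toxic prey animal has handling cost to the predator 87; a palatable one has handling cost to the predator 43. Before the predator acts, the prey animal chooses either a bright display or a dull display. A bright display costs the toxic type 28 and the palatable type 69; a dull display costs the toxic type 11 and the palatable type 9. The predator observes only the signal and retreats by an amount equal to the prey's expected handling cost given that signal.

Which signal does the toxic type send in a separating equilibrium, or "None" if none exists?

bright display

Try toxic → bright display, palatable → dull display:
  Under separation the predator infers type exactly: bright display → toxic (pays 87), dull display → palatable (pays 43).
  Toxic: bright display gives 87 − 28 = 59; dull display gives 43 − 11 = 32. No deviation. ✓
  Palatable: dull display gives 43 − 9 = 34; bright display gives 87 − 69 = 18. No deviation. ✓
Both hold — the toxic type sends bright display.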